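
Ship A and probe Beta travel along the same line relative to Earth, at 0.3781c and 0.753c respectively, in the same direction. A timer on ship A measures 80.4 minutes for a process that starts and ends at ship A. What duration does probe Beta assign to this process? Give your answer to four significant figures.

The velocity of ship A relative to probe Beta is (0.3781 − 0.753)c / (1 − 0.3781×0.753) = −0.52412c; relative speed 0.52412c.
At |u| = 0.52412c, γ = (1 − 0.274702)^(−1/2) = 1.1742.
The clock on ship A records proper time, so probe Beta measures Δt = γΔτ = 1.1742 × 80.4 = 94.41 minutes.

94.41 minutes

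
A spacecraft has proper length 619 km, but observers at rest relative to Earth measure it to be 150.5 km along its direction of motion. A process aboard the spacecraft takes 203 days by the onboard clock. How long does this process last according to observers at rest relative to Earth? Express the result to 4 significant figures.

834.9 days

Length contraction gives γ = L₀/L = 619/150.5 = 4.11296.
Δt = γΔτ = 4.11296 × 203 = 834.9 days.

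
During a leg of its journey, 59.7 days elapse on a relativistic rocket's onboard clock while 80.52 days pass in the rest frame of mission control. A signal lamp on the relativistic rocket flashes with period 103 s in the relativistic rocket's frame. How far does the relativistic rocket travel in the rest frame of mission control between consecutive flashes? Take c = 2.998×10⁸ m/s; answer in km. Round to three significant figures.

2.79×10^7 km

From Δt = γΔτ: γ = 80.52/59.7 = 1.34874.
β = √(1 − 1/γ²) = 0.67103. Lab-frame period = γτ = 1.34874×103 s = 138.92 s. Distance = βc × γτ = 0.67103 × 2.998×10⁸ m/s × 138.92 s = 2.7947×10^10 m = 2.79×10^7 km.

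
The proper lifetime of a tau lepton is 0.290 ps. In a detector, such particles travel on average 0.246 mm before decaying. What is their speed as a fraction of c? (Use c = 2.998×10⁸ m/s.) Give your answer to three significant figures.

0.943c

Lab distance = (lab lifetime)·v = γτ·βc, so βγ = d/(cτ) = 2.460×10^-4/(2.998×10⁸ × 2.900×10^-13) = 2.8295.
With βγ = 2.8295: γ² = 1 + (βγ)² = 9.00607, and β = (βγ)/γ = 2.8295/3.00101 = 0.943.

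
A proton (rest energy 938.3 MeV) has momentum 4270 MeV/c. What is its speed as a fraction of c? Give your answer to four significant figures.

0.9767c

βγ = pc/(mc²) = 4270/938.3 = 4.5508.
Since γ² = 1 + (βγ)² = 21.7098, γ = √21.7098 = 4.65938, and β = (βγ)/γ = 4.5508/4.65938 = 0.9767.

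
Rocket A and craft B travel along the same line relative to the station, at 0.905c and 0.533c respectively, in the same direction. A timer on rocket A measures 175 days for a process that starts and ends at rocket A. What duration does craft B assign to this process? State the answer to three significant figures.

Transform rocket A's velocity into craft B's frame: (0.905 − 0.533)/(1 − 0.905·0.533) = 0.372/0.517635, so the relative speed is 0.71865c.
γ for this relative speed: γ = 1/√(1 − 0.516458) = 1.4381.
The clock on rocket A records proper time, so craft B measures Δt = γΔτ = 1.4381 × 175 = 252 days.

252 days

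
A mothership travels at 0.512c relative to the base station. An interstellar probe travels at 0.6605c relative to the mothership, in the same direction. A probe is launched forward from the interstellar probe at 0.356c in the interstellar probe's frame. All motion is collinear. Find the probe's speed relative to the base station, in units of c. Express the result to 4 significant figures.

First combine the probe and interstellar probe (S''→S'): u₁ = (0.356 + 0.6605)/(1 + 0.356×0.6605) = 1.0165/1.235138 = 0.82298.
Then combine with the mothership (S'→S): u = (0.82298 + 0.512)/(1 + 0.82298×0.512) = 1.33498/1.42136576 = 0.93922.

0.9392c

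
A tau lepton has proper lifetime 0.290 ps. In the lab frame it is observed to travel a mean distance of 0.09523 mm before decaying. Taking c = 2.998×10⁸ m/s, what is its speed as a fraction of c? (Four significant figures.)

0.7385c

Let x = d/(cτ) = 9.523×10^-5 m / (2.998×10⁸ m/s × 2.900×10^-13 s) = 1.0953. Since d = βγcτ, x = βγ = β/√(1−β²).
Solving: β² = x²/(1+x²) = 1.19968/2.19968 = 0.545388, so β = 0.7385.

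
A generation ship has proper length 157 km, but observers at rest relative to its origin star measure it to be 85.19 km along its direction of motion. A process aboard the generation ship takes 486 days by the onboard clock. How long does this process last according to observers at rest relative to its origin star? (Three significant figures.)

896 days

Length contraction gives γ = L₀/L = 157/85.19 = 1.84294.
The same γ dilates the second interval: 1.84294 × 486 days = 896 days.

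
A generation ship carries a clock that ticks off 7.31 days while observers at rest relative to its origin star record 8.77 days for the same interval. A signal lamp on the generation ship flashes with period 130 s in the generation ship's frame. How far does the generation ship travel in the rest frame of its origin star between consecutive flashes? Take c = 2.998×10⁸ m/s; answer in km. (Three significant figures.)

γ = Δt/Δτ = 8.77/7.31 = 1.19973.
β = √(1 − 1/γ²) = 0.55249. Lab-frame period = γτ = 1.19973×130 s = 155.96 s. Distance = βc × γτ = 0.55249 × 2.998×10⁸ m/s × 155.96 s = 2.5833×10^10 m = 2.58×10^7 km.

2.58×10^7 km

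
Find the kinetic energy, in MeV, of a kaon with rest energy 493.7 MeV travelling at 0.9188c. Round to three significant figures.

757 MeV

γ = 1/√(1 − β²) = 1/√(1 − 0.84419344) = 1/√0.15580656 = 2.5334.
Kinetic energy: K = (γ − 1)mc² = (2.5334 − 1) × 493.7 MeV = 1.5334 × 493.7 = 757 MeV.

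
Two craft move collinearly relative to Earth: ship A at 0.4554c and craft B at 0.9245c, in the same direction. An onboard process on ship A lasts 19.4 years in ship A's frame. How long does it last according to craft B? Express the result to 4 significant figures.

The velocity of ship A relative to craft B is (0.4554 − 0.9245)c / (1 − 0.4554×0.9245) = −0.81021c; relative speed 0.81021c.
γ for this relative speed: γ = 1/√(1 − 0.65644) = 1.7061.
Ship A's interval is proper; time dilation gives Δt_B = γΔτ = 1.7061 × 19.4 years = 33.10 years.

33.10 years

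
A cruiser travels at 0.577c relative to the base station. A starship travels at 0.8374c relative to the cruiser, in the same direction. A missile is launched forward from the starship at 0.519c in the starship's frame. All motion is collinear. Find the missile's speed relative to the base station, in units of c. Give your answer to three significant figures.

0.985c

First combine the missile and starship (S''→S'): u₁ = (0.519 + 0.8374)/(1 + 0.519×0.8374) = 1.3564/1.4346106 = 0.94548.
Then combine with the cruiser (S'→S): u = (0.94548 + 0.577)/(1 + 0.94548×0.577) = 1.52248/1.54554196 = 0.98508.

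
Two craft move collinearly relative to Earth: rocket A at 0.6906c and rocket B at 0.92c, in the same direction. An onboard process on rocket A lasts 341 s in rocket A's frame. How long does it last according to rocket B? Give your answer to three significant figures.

439 s

Speed of rocket A in rocket B's frame: u = (v_A − v_B)/(1 − v_A v_B/c²) = (0.6906 − 0.92)/(1 − 0.6906×0.92) = −0.2294/0.364648 = −0.6291; |u| = 0.6291c.
At |u| = 0.6291c, γ = (1 − 0.395767)^(−1/2) = 1.2865.
Rocket A's interval is proper; time dilation gives Δt_B = γΔτ = 1.2865 × 341 s = 439 s.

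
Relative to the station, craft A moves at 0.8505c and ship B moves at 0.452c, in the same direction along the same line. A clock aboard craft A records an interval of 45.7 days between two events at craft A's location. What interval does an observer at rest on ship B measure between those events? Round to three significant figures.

Speed of craft A in ship B's frame: u = (v_A − v_B)/(1 − v_A v_B/c²) = (0.8505 − 0.452)/(1 − 0.8505×0.452) = 0.3985/0.615574 = 0.64736; |u| = 0.64736c.
At |u| = 0.64736c, γ = (1 − 0.419075)^(−1/2) = 1.312.
The clock on craft A records proper time, so ship B measures Δt = γΔτ = 1.312 × 45.7 = 60.0 days.

60.0 days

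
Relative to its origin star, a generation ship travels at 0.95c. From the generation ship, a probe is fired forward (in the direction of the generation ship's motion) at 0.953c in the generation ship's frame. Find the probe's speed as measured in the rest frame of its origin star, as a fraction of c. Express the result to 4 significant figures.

0.9988c

Relativistic velocity addition: u = (u' + v)/(1 + u'v/c²), with u' = 0.953c and v = 0.95c.
Numerator: 0.953 + 0.95 = 1.903. Denominator: 1 + (0.953)(0.95) = 1.90535.
u = 1.903/1.90535 = 0.99877, so the speed is 0.9988c.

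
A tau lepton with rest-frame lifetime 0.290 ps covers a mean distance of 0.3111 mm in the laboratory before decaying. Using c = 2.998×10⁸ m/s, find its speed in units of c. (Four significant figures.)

0.9631c

Lab distance = (lab lifetime)·v = γτ·βc, so βγ = d/(cτ) = 3.111×10^-4/(2.998×10⁸ × 2.900×10^-13) = 3.5782.
With βγ = 3.5782: γ² = 1 + (βγ)² = 13.8035, and β = (βγ)/γ = 3.5782/3.71531 = 0.9631.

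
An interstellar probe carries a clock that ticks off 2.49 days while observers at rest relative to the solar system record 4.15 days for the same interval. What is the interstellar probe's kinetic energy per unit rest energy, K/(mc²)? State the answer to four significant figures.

0.6667

γ = Δt/Δτ = 4.15/2.49 = 1.66667.
Since K = (γ−1)mc², K/(mc²) = 1.66667 − 1 = 0.6667.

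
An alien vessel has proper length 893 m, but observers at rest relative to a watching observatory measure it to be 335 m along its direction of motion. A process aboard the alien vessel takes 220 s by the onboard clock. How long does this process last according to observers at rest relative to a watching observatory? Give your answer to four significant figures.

Length contraction gives γ = L₀/L = 893/335 = 2.66567.
Δt = γΔτ = 2.66567 × 220 = 586.4 s.

586.4 s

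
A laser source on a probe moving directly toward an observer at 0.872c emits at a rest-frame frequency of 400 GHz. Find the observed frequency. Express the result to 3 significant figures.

Relativistic Doppler (source moving toward): f_obs = f_src · √((1+β)/(1−β)).
With β = 0.872: factor = √(1.872/0.128) = 3.8243.
f_obs = 400 × 3.8243 = 1530 GHz.

1530 GHz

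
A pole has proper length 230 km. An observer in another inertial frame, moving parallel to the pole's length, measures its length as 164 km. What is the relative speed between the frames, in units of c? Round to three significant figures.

0.701c

Length contraction gives γ = L₀/L = 230/164 = 1.4024.
β = √(1 − 1/γ²) = √0.491541 = 0.701.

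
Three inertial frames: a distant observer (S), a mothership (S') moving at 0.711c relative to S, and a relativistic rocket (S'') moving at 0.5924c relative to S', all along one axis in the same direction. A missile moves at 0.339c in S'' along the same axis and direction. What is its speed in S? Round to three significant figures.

0.958c

First combine the missile and relativistic rocket (S''→S'): u₁ = (0.339 + 0.5924)/(1 + 0.339×0.5924) = 0.9314/1.2008236 = 0.77563.
Then combine with the mothership (S'→S): u = (0.77563 + 0.711)/(1 + 0.77563×0.711) = 1.48663/1.55147293 = 0.95821.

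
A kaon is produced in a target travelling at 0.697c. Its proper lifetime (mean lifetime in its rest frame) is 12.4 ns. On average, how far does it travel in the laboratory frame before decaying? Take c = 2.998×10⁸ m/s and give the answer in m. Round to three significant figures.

3.61 m

With β = 0.697, γ = 1/√(1 − 0.697²) = 1/√0.514191 = 1.3946.
Lab-frame lifetime: Δt = γτ = 1.3946 × 12.4 ns = 17.293 ns.
Distance: d = vΔt = 0.697 × 2.998×10⁸ m/s × 1.7293×10^-8 s = 3.61 m.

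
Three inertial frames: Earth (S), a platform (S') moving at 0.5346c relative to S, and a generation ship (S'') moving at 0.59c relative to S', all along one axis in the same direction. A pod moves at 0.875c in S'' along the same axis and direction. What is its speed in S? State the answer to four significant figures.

Apply u = (u'+v)/(1+u'v) twice. Pod in the platform frame: (0.875+0.59)/(1+0.875·0.59) = 1.465/1.51625 = 0.9662c.
That velocity, transformed to the rest frame of Earth: (0.9662+0.5346)/(1+0.9662·0.5346) = 1.5008/1.51653052 = 0.98963c.

0.9896c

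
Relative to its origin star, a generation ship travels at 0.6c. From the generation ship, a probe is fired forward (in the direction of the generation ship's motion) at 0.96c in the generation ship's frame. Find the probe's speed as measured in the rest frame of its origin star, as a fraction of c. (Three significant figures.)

0.990c

In units of c, u = (u' + v)/(1 + u'v) with u' = 0.96 and v = 0.6.
Numerator: 0.96 + 0.6 = 1.56. Denominator: 1 + (0.96)(0.6) = 1.576.
u = 1.56/1.576 = 0.98985, so the speed is 0.990c.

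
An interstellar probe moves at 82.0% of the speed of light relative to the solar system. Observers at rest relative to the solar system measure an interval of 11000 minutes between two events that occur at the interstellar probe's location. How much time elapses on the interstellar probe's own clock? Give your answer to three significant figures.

β² = 0.6724, so γ = 1/√0.3276 = 1.7471.
The moving clock records proper time: Δτ = Δt/γ = 11000/1.7471 = 6300 minutes.

6300 minutes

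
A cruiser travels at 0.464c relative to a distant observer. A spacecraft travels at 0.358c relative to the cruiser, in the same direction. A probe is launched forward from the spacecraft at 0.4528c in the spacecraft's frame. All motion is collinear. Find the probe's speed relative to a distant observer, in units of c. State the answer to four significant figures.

0.8776c

Compose velocities in two stages. Stage 1 (into S'): u₁ = (0.4528+0.358)/(1+0.4528×0.358) = 0.6977.
Stage 2 (into S): u = (0.6977+0.464)/(1+0.6977×0.464) = 0.87759, so the speed is 0.8776c.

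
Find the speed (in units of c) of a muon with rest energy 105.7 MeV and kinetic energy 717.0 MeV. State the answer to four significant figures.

0.9917c

K = (γ−1)mc², so γ = 1 + 717.0/105.7 = 7.7833.
Then v/c = √(1 − γ⁻²) = √(1 − 0.0165072) = √0.9834928 = 0.9917.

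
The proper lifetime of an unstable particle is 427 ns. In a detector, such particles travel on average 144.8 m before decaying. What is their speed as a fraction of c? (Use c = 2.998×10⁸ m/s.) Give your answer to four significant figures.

0.7492c

Lab distance = (lab lifetime)·v = γτ·βc, so βγ = d/(cτ) = 144.8/(2.998×10⁸ × 4.270×10^-7) = 1.1311.
With βγ = 1.1311: γ² = 1 + (βγ)² = 2.27939, and β = (βγ)/γ = 1.1311/1.50976 = 0.7492.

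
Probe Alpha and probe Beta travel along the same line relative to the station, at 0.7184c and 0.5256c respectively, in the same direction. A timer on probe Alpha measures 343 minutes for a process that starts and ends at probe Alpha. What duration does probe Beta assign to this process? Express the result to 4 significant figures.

360.7 minutes

The velocity of probe Alpha relative to probe Beta is (0.7184 − 0.5256)c / (1 − 0.7184×0.5256) = 0.30976c; relative speed 0.30976c.
At |u| = 0.30976c, γ = (1 − 0.0959513)^(−1/2) = 1.0517.
The clock on probe Alpha records proper time, so probe Beta measures Δt = γΔτ = 1.0517 × 343 = 360.7 minutes.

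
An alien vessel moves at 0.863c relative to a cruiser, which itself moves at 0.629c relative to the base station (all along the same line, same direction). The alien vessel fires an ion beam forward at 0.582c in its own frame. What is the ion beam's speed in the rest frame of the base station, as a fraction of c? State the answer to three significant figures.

0.991c

Compose velocities in two stages. Stage 1 (into S'): u₁ = (0.582+0.863)/(1+0.582×0.863) = 0.96188.
Stage 2 (into S): u = (0.96188+0.629)/(1+0.96188×0.629) = 0.99119, so the speed is 0.991c.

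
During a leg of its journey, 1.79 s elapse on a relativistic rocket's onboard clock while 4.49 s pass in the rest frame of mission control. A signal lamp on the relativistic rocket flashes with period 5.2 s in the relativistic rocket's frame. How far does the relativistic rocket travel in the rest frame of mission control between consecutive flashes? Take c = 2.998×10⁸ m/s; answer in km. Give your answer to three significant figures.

The time-dilation ratio gives γ = 4.49/1.79 = 2.50838.
β = √(1 − 1/γ²) = 0.9171. Lab-frame period = γτ = 2.50838×5.2 s = 13.044 s. Distance = βc × γτ = 0.9171 × 2.998×10⁸ m/s × 13.044 s = 3.5864×10^9 m = 3.59×10^6 km.

3.59×10^6 km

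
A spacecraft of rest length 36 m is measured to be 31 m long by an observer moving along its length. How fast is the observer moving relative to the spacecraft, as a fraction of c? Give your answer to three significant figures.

Length contraction gives γ = L₀/L = 36/31 = 1.1613.
β = √(1 − 1/γ²) = √0.2585 = 0.508.

0.508c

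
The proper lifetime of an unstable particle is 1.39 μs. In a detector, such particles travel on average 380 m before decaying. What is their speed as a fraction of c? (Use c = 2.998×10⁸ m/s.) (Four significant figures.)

0.6738c

Lab distance = (lab lifetime)·v = γτ·βc, so βγ = d/(cτ) = 380.0/(2.998×10⁸ × 1.390×10^-6) = 0.91188.
With βγ = 0.91188: γ² = 1 + (βγ)² = 1.831525, and β = (βγ)/γ = 0.91188/1.35334 = 0.6738.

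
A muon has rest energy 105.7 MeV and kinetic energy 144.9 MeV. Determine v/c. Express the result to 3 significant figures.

γ = 1 + K/(mc²) = 1 + 144.9/105.7 = 2.3709.
β = √(1 − 1/γ²) = √(1 − 0.177899) = √0.822101 = 0.907.

0.907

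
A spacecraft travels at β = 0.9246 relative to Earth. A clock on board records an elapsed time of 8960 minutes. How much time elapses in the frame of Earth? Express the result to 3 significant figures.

23500 minutes

γ = 1/√(1 − β²) = 1/√(1 − 0.85488516) = 1/√0.14511484 = 1/0.380939 = 2.6251.
Time dilation: Δt = γ·Δτ = 2.6251 × 8960 = 23500 minutes.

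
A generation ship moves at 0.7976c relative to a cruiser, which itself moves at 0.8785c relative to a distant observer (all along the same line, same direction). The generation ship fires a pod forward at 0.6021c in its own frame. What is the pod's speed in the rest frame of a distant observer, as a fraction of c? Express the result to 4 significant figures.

First combine the pod and generation ship (S''→S'): u₁ = (0.6021 + 0.7976)/(1 + 0.6021×0.7976) = 1.3997/1.48023496 = 0.94559.
Then combine with the cruiser (S'→S): u = (0.94559 + 0.8785)/(1 + 0.94559×0.8785) = 1.82409/1.830700815 = 0.99639.

0.9964c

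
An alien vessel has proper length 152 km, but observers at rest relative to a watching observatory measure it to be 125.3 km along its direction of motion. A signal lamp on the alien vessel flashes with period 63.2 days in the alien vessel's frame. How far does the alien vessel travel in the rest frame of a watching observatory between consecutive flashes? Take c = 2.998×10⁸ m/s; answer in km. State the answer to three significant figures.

γ = L₀/L = 152/125.3 = 1.21309.
β = √(1 − 1/γ²) = 0.56609. Lab-frame period = γτ = 1.21309×63.2 days = 76.667 days. Distance = βc × γτ = 0.56609 × 2.998×10⁸ m/s × 6624028.8 s = 1.1242×10^15 m = 1.12×10^12 km.

1.12×10^12 km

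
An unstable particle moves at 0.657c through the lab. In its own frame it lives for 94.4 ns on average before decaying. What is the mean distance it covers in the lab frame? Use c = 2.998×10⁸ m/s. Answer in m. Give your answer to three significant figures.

24.7 m

γ = 1/√(1 − β²) = 1/√(1 − 0.431649) = 1/√0.568351 = 1/0.753891 = 1.3265.
Lab-frame lifetime: Δt = γτ = 1.3265 × 94.4 ns = 125.22 ns.
Distance: d = vΔt = 0.657 × 2.998×10⁸ m/s × 1.2522×10^-7 s = 24.7 m.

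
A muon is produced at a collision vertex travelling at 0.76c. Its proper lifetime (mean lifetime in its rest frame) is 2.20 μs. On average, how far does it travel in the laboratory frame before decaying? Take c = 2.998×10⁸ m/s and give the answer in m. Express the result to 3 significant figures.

β² = 0.5776, so γ = 1/√0.4224 = 1.5386.
Lab-frame lifetime: Δt = γτ = 1.5386 × 2.20 μs = 3.3849 μs.
Distance: d = vΔt = 0.76 × 2.998×10⁸ m/s × 3.3849×10^-6 s = 771 m.

771 m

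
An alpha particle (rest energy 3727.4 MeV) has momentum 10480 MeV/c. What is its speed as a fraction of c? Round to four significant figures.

pc/(mc²) = 10480/3727.4 = 2.8116 = βγ = β/√(1−β²).
So β² = x²/(1 + x²) with x = 2.8116: x² = 7.90509, β² = 7.90509/8.90509 = 0.887705, β = 0.9422.

0.9422c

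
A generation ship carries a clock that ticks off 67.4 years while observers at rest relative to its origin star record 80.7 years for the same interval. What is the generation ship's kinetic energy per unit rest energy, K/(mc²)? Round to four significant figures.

The time-dilation ratio gives γ = 80.7/67.4 = 1.19733.
K/(mc²) = γ − 1 = 1.19733 − 1 = 0.1973.

0.1973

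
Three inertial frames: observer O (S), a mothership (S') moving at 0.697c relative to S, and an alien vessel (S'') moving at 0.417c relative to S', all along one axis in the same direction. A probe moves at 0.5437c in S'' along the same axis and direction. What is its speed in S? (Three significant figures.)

First combine the probe and alien vessel (S''→S'): u₁ = (0.5437 + 0.417)/(1 + 0.5437×0.417) = 0.9607/1.2267229 = 0.78314.
Then combine with the mothership (S'→S): u = (0.78314 + 0.697)/(1 + 0.78314×0.697) = 1.48014/1.54584858 = 0.95749.

0.957c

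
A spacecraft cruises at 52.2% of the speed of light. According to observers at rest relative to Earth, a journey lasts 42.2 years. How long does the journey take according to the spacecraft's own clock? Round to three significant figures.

36.0 years

γ = 1/√(1 − β²) = 1/√(1 − 0.272484) = 1/√0.727516 = 1/0.852945 = 1.1724.
The moving clock records proper time: Δτ = Δt/γ = 42.2/1.1724 = 36.0 years.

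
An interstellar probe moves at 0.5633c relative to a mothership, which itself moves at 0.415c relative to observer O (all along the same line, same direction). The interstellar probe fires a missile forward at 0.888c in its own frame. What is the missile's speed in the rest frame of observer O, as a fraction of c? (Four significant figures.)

Compose velocities in two stages. Stage 1 (into S'): u₁ = (0.888+0.5633)/(1+0.888×0.5633) = 0.9674.
Stage 2 (into S): u = (0.9674+0.415)/(1+0.9674×0.415) = 0.98639, so the speed is 0.9864c.

0.9864c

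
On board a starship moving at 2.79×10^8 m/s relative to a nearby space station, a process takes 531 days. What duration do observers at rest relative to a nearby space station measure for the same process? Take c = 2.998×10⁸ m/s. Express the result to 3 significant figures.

β = v/c = (2.79×10^8 m/s)/(2.998×10⁸ m/s) = 0.93062.
With β = 0.93062, γ = 1/√(1 − 0.93062²) = 1/√0.1339464156 = 2.7323.
Time dilation: Δt = γ·Δτ = 2.7323 × 531 = 1450 days.

1450 days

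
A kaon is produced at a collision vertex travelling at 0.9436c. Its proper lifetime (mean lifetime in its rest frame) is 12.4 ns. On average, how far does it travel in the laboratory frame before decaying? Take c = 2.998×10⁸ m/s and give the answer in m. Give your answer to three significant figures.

Lorentz factor: γ = (1 − 0.89038096)^(−1/2) = 3.0203.
Lab-frame lifetime: Δt = γτ = 3.0203 × 12.4 ns = 37.452 ns.
Distance: d = vΔt = 0.9436 × 2.998×10⁸ m/s × 3.7452×10^-8 s = 10.6 m.

10.6 m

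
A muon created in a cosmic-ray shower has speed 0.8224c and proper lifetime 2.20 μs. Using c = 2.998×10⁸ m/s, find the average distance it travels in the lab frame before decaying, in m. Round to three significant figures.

953 m

β² = 0.67634176, so γ = 1/√0.32365824 = 1.7577.
Lab-frame lifetime: Δt = γτ = 1.7577 × 2.20 μs = 3.8669 μs.
Distance: d = vΔt = 0.8224 × 2.998×10⁸ m/s × 3.8669×10^-6 s = 953 m.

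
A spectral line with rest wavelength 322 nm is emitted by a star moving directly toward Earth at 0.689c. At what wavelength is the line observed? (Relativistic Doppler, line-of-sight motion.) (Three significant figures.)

Relativistic Doppler for wavelength: λ_obs = λ_src · √((1−β)/(1+β)).
With β = 0.689: factor = √(0.311/1.689) = 0.42911.
λ_obs = 322 × 0.42911 = 138 nm.

138 nm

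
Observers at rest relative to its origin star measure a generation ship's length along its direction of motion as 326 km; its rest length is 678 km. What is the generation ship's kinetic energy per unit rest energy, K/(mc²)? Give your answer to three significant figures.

γ = L₀/L = 678/326 = 2.07975.
K/(mc²) = γ − 1 = 2.07975 − 1 = 1.08.

1.08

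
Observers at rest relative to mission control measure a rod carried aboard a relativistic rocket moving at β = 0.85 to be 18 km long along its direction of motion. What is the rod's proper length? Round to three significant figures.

Lorentz factor: γ = (1 − 0.7225)^(−1/2) = 1.8983.
Proper length: L₀ = γ·L = 1.8983 × 18 = 34.2 km.

34.2 km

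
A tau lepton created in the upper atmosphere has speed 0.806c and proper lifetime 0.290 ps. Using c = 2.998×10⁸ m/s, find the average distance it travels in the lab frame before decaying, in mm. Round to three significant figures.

γ = 1/√(1 − β²) = 1/√(1 − 0.649636) = 1/√0.350364 = 1/0.591916 = 1.6894.
Lab-frame lifetime: Δt = γτ = 1.6894 × 0.290 ps = 0.48993 ps.
Distance: d = vΔt = 0.806 × 2.998×10⁸ m/s × 4.8993×10^-13 s = 1.18×10^-4 m = 0.118 mm.

0.118 mm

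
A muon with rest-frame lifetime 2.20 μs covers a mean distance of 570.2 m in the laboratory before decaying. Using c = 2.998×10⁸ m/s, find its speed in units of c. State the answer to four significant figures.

0.6540c

Lab distance = (lab lifetime)·v = γτ·βc, so βγ = d/(cτ) = 570.2/(2.998×10⁸ × 2.200×10^-6) = 0.86452.
With βγ = 0.86452: γ² = 1 + (βγ)² = 1.747395, and β = (βγ)/γ = 0.86452/1.32189 = 0.6540.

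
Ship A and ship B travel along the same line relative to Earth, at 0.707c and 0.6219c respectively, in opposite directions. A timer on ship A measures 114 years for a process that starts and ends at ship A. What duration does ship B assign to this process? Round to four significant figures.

296.4 years

Transform ship A's velocity into ship B's frame: (0.707 + 0.6219)/(1 + 0.707·0.6219) = 1.3289/1.4396833, so the relative speed is 0.92305c.
γ for this relative speed: γ = 1/√(1 − 0.852021) = 2.5996.
The clock on ship A records proper time, so ship B measures Δt = γΔτ = 2.5996 × 114 = 296.4 years.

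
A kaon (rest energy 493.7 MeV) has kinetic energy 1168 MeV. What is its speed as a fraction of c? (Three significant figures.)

γ = 1 + K/(mc²) = 1 + 1168/493.7 = 3.3658.
β = √(1 − 1/γ²) = √(1 − 0.0882721) = √0.9117279 = 0.955.

0.955c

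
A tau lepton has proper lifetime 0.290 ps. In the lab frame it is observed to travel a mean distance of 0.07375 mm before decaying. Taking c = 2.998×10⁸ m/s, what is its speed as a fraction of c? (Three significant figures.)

Let x = d/(cτ) = 7.375×10^-5 m / (2.998×10⁸ m/s × 2.900×10^-13 s) = 0.84827. Since d = βγcτ, x = βγ = β/√(1−β²).
Solving: β² = x²/(1+x²) = 0.719562/1.719562 = 0.418457, so β = 0.647.

0.647c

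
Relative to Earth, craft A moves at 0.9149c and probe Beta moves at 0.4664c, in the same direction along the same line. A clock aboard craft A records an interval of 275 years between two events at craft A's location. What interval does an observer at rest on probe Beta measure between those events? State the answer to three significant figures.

Transform craft A's velocity into probe Beta's frame: (0.9149 − 0.4664)/(1 − 0.9149·0.4664) = 0.4485/0.57329064, so the relative speed is 0.78233c.
γ for this relative speed: γ = 1/√(1 − 0.61204) = 1.6055.
The clock on craft A records proper time, so probe Beta measures Δt = γΔτ = 1.6055 × 275 = 442 years.

442 years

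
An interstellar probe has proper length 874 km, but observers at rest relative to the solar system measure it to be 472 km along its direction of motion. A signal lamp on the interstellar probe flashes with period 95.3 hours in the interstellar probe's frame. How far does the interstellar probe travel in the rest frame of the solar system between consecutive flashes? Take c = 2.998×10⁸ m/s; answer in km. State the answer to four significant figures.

1.603×10^11 km

Length contraction gives γ = L₀/L = 874/472 = 1.85169.
β = √(1 − 1/γ²) = 0.84163. Lab-frame period = γτ = 1.85169×95.3 hours = 176.47 hours. Distance = βc × γτ = 0.84163 × 2.998×10⁸ m/s × 635292 s = 1.6030×10^14 m = 1.603×10^11 km.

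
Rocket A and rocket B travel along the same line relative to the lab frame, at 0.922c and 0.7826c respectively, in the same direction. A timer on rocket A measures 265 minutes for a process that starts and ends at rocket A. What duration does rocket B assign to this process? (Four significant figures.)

306.1 minutes

The velocity of rocket A relative to rocket B is (0.922 − 0.7826)c / (1 − 0.922×0.7826) = 0.50064c; relative speed 0.50064c.
γ for this relative speed: γ = 1/√(1 − 0.25064) = 1.1552.
Rocket A's interval is proper; time dilation gives Δt_B = γΔτ = 1.1552 × 265 minutes = 306.1 minutes.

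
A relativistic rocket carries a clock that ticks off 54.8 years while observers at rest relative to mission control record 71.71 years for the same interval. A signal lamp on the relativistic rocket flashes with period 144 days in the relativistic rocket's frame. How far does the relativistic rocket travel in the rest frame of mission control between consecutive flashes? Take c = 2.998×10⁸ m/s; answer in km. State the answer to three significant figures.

3.15×10^12 km

γ = Δt/Δτ = 71.71/54.8 = 1.30858.
β = √(1 − 1/γ²) = 0.64499. Lab-frame period = γτ = 1.30858×144 days = 188.44 days. Distance = βc × γτ = 0.64499 × 2.998×10⁸ m/s × 16281216 s = 3.1483×10^15 m = 3.15×10^12 km.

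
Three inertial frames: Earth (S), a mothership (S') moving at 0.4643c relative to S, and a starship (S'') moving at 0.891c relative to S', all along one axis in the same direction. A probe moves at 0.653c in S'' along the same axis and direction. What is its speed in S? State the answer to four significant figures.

0.9912c

Apply u = (u'+v)/(1+u'v) twice. Probe in the mothership frame: (0.653+0.891)/(1+0.653·0.891) = 1.544/1.581823 = 0.97609c.
That velocity, transformed to the rest frame of Earth: (0.97609+0.4643)/(1+0.97609·0.4643) = 1.44039/1.453198587 = 0.99119c.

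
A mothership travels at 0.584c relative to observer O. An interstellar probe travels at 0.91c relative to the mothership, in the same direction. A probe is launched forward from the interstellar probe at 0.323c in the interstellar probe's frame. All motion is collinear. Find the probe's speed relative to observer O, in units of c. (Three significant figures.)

Apply u = (u'+v)/(1+u'v) twice. Probe in the mothership frame: (0.323+0.91)/(1+0.323·0.91) = 1.233/1.29393 = 0.95291c.
That velocity, transformed to the rest frame of observer O: (0.95291+0.584)/(1+0.95291·0.584) = 1.53691/1.55649944 = 0.98741c.

0.987c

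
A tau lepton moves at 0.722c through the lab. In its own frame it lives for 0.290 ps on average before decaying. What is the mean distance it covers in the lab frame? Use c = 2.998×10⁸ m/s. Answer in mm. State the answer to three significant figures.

0.0907 mm

Lorentz factor: γ = (1 − 0.521284)^(−1/2) = 1.4453.
Lab-frame lifetime: Δt = γτ = 1.4453 × 0.290 ps = 0.41914 ps.
Distance: d = vΔt = 0.722 × 2.998×10⁸ m/s × 4.1914×10^-13 s = 9.07×10^-5 m = 0.0907 mm.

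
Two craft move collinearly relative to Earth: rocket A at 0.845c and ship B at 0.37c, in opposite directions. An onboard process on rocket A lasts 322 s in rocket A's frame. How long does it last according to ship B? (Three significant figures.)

851 s

Transform rocket A's velocity into ship B's frame: (0.845 + 0.37)/(1 + 0.845·0.37) = 1.215/1.31265, so the relative speed is 0.92561c.
At |u| = 0.92561c, γ = (1 − 0.856754)^(−1/2) = 2.6422.
Rocket A's interval is proper; time dilation gives Δt_B = γΔτ = 2.6422 × 322 s = 851 s.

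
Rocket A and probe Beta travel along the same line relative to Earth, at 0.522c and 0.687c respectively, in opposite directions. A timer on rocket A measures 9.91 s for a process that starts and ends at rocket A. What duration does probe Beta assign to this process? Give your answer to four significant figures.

21.72 s

Transform rocket A's velocity into probe Beta's frame: (0.522 + 0.687)/(1 + 0.522·0.687) = 1.209/1.358614, so the relative speed is 0.88988c.
At |u| = 0.88988c, γ = (1 − 0.791886)^(−1/2) = 2.192.
Rocket A's interval is proper; time dilation gives Δt_B = γΔτ = 2.192 × 9.91 s = 21.72 s.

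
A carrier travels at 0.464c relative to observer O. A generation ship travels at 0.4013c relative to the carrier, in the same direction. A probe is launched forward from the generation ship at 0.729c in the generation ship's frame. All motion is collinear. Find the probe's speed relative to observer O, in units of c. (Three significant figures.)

First combine the probe and generation ship (S''→S'): u₁ = (0.729 + 0.4013)/(1 + 0.729×0.4013) = 1.1303/1.2925477 = 0.87447.
Then combine with the carrier (S'→S): u = (0.87447 + 0.464)/(1 + 0.87447×0.464) = 1.33847/1.40575408 = 0.95214.

0.952c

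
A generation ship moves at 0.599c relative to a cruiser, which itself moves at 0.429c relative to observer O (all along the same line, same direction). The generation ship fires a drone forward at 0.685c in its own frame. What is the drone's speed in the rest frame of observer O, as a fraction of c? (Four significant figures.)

0.9632c

First combine the drone and generation ship (S''→S'): u₁ = (0.685 + 0.599)/(1 + 0.685×0.599) = 1.284/1.410315 = 0.91043.
Then combine with the cruiser (S'→S): u = (0.91043 + 0.429)/(1 + 0.91043×0.429) = 1.33943/1.39057447 = 0.96322.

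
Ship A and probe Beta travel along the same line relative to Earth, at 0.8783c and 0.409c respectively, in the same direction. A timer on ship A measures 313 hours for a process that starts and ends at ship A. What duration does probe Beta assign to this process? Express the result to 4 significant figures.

Speed of ship A in probe Beta's frame: u = (v_A − v_B)/(1 − v_A v_B/c²) = (0.8783 − 0.409)/(1 − 0.8783×0.409) = 0.4693/0.6407753 = 0.73239; |u| = 0.73239c.
At |u| = 0.73239c, γ = (1 − 0.536395)^(−1/2) = 1.4687.
Ship A's interval is proper; time dilation gives Δt_B = γΔτ = 1.4687 × 313 hours = 459.7 hours.

459.7 hours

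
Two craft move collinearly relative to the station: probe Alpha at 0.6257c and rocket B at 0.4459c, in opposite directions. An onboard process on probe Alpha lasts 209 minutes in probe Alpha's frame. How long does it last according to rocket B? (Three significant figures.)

Transform probe Alpha's velocity into rocket B's frame: (0.6257 + 0.4459)/(1 + 0.6257·0.4459) = 1.0716/1.27899963, so the relative speed is 0.83784c.
γ for this relative speed: γ = 1/√(1 − 0.701976) = 1.8318.
Probe Alpha's interval is proper; time dilation gives Δt_B = γΔτ = 1.8318 × 209 minutes = 383 minutes.

383 minutes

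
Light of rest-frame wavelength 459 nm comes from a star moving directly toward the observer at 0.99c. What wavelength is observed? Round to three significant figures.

Relativistic Doppler for wavelength: λ_obs = λ_src · √((1−β)/(1+β)).
With β = 0.99: factor = √(0.01/1.99) = 0.070888.
λ_obs = 459 × 0.070888 = 32.5 nm.

32.5 nm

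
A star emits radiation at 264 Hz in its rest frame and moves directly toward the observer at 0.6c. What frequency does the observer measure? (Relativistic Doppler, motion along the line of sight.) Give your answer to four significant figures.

528.0 Hz

Relativistic Doppler (source moving toward): f_obs = f_src · √((1+β)/(1−β)).
With β = 0.6: factor = √(1.6/0.4) = 2.
f_obs = 264 × 2 = 528.0 Hz.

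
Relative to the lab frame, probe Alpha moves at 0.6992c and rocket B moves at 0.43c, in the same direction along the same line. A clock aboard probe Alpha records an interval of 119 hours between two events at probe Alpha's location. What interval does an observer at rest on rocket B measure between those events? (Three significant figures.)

Transform probe Alpha's velocity into rocket B's frame: (0.6992 − 0.43)/(1 − 0.6992·0.43) = 0.2692/0.699344, so the relative speed is 0.38493c.
At |u| = 0.38493c, γ = (1 − 0.148171)^(−1/2) = 1.0835.
The clock on probe Alpha records proper time, so rocket B measures Δt = γΔτ = 1.0835 × 119 = 129 hours.

129 hours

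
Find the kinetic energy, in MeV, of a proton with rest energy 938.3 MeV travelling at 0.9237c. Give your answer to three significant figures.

1510 MeV

γ = 1/√(1 − β²) = 1/√(1 − 0.85322169) = 1/√0.14677831 = 1/0.383117 = 2.6102.
Kinetic energy: K = (γ − 1)mc² = (2.6102 − 1) × 938.3 MeV = 1.6102 × 938.3 = 1510 MeV.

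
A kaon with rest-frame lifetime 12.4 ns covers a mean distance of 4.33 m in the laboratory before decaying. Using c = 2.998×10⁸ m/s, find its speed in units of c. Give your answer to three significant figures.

Lab distance = (lab lifetime)·v = γτ·βc, so βγ = d/(cτ) = 4.330/(2.998×10⁸ × 1.240×10^-8) = 1.1648.
With βγ = 1.1648: γ² = 1 + (βγ)² = 2.35676, and β = (βγ)/γ = 1.1648/1.53517 = 0.759.

0.759c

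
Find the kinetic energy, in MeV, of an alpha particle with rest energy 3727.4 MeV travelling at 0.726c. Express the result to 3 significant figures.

1690 MeV

β² = 0.527076, so γ = 1/√0.472924 = 1.45413.
Kinetic energy: K = (γ − 1)mc² = (1.45413 − 1) × 3727.4 MeV = 0.45413 × 3727.4 = 1690 MeV.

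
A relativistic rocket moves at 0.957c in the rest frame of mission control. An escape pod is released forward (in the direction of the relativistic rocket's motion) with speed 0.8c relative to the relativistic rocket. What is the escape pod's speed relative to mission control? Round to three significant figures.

In units of c, u = (u' + v)/(1 + u'v) with u' = 0.8 and v = 0.957.
Numerator: 0.8 + 0.957 = 1.757. Denominator: 1 + (0.8)(0.957) = 1.7656.
u = 1.757/1.7656 = 0.99513, so the speed is 0.995c.

0.995c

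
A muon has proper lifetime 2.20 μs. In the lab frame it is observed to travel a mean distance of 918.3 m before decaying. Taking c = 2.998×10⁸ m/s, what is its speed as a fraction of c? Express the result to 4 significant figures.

0.8122c

Let x = d/(cτ) = 918.3 m / (2.998×10⁸ m/s × 2.200×10^-6 s) = 1.3923. Since d = βγcτ, x = βγ = β/√(1−β²).
Solving: β² = x²/(1+x²) = 1.9385/2.9385 = 0.65969, so β = 0.8122.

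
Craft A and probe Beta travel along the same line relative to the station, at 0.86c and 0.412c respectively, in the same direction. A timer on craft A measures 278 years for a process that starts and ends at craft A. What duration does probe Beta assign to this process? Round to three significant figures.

The velocity of craft A relative to probe Beta is (0.86 − 0.412)c / (1 − 0.86×0.412) = 0.69384c; relative speed 0.69384c.
γ for this relative speed: γ = 1/√(1 − 0.481414) = 1.3886.
Craft A's interval is proper; time dilation gives Δt_B = γΔτ = 1.3886 × 278 years = 386 years.

386 years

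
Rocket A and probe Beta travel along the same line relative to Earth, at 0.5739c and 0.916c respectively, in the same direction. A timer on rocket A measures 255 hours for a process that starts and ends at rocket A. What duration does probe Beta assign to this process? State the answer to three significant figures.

368 hours

Speed of rocket A in probe Beta's frame: u = (v_A − v_B)/(1 − v_A v_B/c²) = (0.5739 − 0.916)/(1 − 0.5739×0.916) = −0.3421/0.4743076 = −0.72126; |u| = 0.72126c.
At |u| = 0.72126c, γ = (1 − 0.520216)^(−1/2) = 1.4437.
Rocket A's interval is proper; time dilation gives Δt_B = γΔτ = 1.4437 × 255 hours = 368 hours.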